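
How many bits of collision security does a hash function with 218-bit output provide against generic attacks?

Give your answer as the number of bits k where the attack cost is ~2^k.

Step 1: The hash has a 218-bit output.
Step 2: Collision resistance means it should be infeasible to find any x != y with h(x) = h(y).
By the birthday bound, a generic collision search succeeds after about sqrt(2^218) = 2^(218/2) = 2^109 evaluations.
Step 3: Security level = 109 bits.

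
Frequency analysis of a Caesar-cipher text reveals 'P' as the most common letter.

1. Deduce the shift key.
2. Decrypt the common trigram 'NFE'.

Step 1: In English, 'E' is the most frequent letter (12.7%).
Step 2: The most frequent ciphertext letter is 'P' (position 15).
Step 3: Shift = (15 - 4) mod 26 = 11.
Step 4: Decrypt 'NFE' by shifting back 11:
  N -> C
  F -> U
  E -> T
Step 5: 'NFE' decrypts to 'CUT'.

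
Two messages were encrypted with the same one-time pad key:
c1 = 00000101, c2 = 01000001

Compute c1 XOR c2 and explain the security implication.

Step 1: c1 XOR c2 = (m1 XOR k) XOR (m2 XOR k).
Step 2: By XOR associativity/commutativity: = m1 XOR m2 XOR k XOR k = m1 XOR m2.
Step 3: 00000101 XOR 01000001 = 01000100 = 68.
Step 4: The key cancels out! An attacker learns m1 XOR m2 = 68, revealing the relationship between plaintexts.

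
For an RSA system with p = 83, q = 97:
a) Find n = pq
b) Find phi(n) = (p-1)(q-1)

Step 1: n = p * q = 83 * 97 = 8051.
Step 2: phi(n) = (p-1)(q-1) = 82 * 96 = 7872.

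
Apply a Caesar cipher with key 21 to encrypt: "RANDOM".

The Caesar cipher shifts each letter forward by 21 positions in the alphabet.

Step 1: For each letter, shift forward by 21 positions (mod 26).
  R (position 17) -> position (17+21) mod 26 = 12 -> M
  A (position 0) -> position (0+21) mod 26 = 21 -> V
  N (position 13) -> position (13+21) mod 26 = 8 -> I
  D (position 3) -> position (3+21) mod 26 = 24 -> Y
  O (position 14) -> position (14+21) mod 26 = 9 -> J
  M (position 12) -> position (12+21) mod 26 = 7 -> H
Result: MVIYJH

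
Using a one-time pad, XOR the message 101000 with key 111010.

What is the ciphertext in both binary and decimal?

Step 1: Write out the XOR operation bit by bit:
  Message: 101000
  Key:     111010
  XOR:     010010
Step 2: Convert to decimal: 010010 = 18.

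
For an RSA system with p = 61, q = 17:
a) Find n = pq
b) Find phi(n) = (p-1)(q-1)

Step 1: n = p * q = 61 * 17 = 1037.
Step 2: phi(n) = (p-1)(q-1) = 60 * 16 = 960.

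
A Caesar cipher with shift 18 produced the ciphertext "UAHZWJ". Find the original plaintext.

Step 1: Reverse the shift by subtracting 18 from each letter position.
  U (position 20) -> position (20-18) mod 26 = 2 -> C
  A (position 0) -> position (0-18) mod 26 = 8 -> I
  H (position 7) -> position (7-18) mod 26 = 15 -> P
  Z (position 25) -> position (25-18) mod 26 = 7 -> H
  W (position 22) -> position (22-18) mod 26 = 4 -> E
  J (position 9) -> position (9-18) mod 26 = 17 -> R
Decrypted message: CIPHER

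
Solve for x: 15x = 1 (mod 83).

Step 1: We need x such that 15 * x = 1 (mod 83).
Step 2: Using the extended Euclidean algorithm or trial:
  15 * 72 = 1080 = 13 * 83 + 1.
Step 3: Since 1080 mod 83 = 1, the inverse is x = 72.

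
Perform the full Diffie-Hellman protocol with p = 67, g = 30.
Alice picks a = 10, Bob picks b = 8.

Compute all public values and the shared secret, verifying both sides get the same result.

Step 1: A = g^a mod p = 30^10 mod 67 = 37.
Step 2: B = g^b mod p = 30^8 mod 67 = 29.
Step 3: Alice computes s = B^a mod p = 29^10 mod 67 = 29.
Step 4: Bob computes s = A^b mod p = 37^8 mod 67 = 29.
Both sides agree: shared secret = 29.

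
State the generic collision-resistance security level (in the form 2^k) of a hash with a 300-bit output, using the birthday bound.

Step 1: The birthday paradox gives collision probability ~50% after sqrt(2^n) = 2^(n/2) hashes.
Step 2: For 300-bit output: 2^(300/2) = 2^150.
Step 3: Approximately 2^150 hash computations needed.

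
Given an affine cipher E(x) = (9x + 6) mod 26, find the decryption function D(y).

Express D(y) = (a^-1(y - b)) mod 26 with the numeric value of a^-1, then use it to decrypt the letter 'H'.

Step 1: Find a^-1, the modular inverse of 9 mod 26.
Step 2: We need 9 * a^-1 = 1 (mod 26).
Step 3: 9 * 3 = 27 = 1 * 26 + 1, so a^-1 = 3.
Step 4: D(y) = 3(y - 6) mod 26.
Step 5: Apply to 'H' (y = 7): D(7) = 3 * (7 - 6) mod 26 = 3 * 1 mod 26 = 3 -> 'D'.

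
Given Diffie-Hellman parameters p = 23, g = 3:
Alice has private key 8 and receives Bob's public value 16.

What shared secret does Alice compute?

Step 1: s = B^a mod p = 16^8 mod 23.
  16^1 mod 23 = 16
  16^2 mod 23 = (16 * 16) mod 23 = 3
  16^3 mod 23 = (3 * 16) mod 23 = 2
  16^4 mod 23 = (2 * 16) mod 23 = 9
  16^5 mod 23 = (9 * 16) mod 23 = 6
  16^6 mod 23 = (6 * 16) mod 23 = 4
  16^7 mod 23 = (4 * 16) mod 23 = 18
  16^8 mod 23 = (18 * 16) mod 23 = 12
Result: shared secret = 12.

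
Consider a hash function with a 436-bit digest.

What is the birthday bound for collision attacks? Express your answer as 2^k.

Step 1: The birthday paradox gives collision probability ~50% after sqrt(2^n) = 2^(n/2) hashes.
Step 2: For 436-bit output: 2^(436/2) = 2^218.
Step 3: Approximately 2^218 hash computations needed.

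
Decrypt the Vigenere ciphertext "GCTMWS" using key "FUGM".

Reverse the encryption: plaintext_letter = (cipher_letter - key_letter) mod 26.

Step 1: Extend key: FUGMFU
Step 2: Decrypt each letter (c - k) mod 26:
  G(6) - F(5) = (6-5) mod 26 = 1 = B
  C(2) - U(20) = (2-20) mod 26 = 8 = I
  T(19) - G(6) = (19-6) mod 26 = 13 = N
  M(12) - M(12) = (12-12) mod 26 = 0 = A
  W(22) - F(5) = (22-5) mod 26 = 17 = R
  S(18) - U(20) = (18-20) mod 26 = 24 = Y
Plaintext: BINARY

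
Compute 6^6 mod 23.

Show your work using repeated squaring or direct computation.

Step 1: Compute 6^6 mod 23 step by step, reducing modulo 23 at each step.
  6^1 mod 23 = 6
  6^2 mod 23 = (6 * 6) mod 23 = 13
  6^3 mod 23 = (13 * 6) mod 23 = 9
  6^4 mod 23 = (9 * 6) mod 23 = 8
  6^5 mod 23 = (8 * 6) mod 23 = 2
  6^6 mod 23 = (2 * 6) mod 23 = 12
Step 2: Result = 12.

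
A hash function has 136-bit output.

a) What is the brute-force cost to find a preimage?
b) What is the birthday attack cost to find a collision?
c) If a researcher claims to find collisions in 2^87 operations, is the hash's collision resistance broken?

Step 1: Preimage resistance requires brute-force of 2^136 operations.
Step 2: Collision resistance (birthday bound) = 2^(136/2) = 2^68.
Step 3: The claimed attack costs 2^87 operations.
Step 4: Since 2^87 >= 2^68, the claimed attack is no faster than the generic birthday attack, so this does not break collision resistance.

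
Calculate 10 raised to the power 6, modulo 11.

Step 1: Compute 10^6 mod 11 step by step, reducing modulo 11 at each step.
  10^1 mod 11 = 10
  10^2 mod 11 = (10 * 10) mod 11 = 1
  10^3 mod 11 = (1 * 10) mod 11 = 10
  10^4 mod 11 = (10 * 10) mod 11 = 1
  10^5 mod 11 = (1 * 10) mod 11 = 10
  10^6 mod 11 = (10 * 10) mod 11 = 1
Step 2: Result = 1.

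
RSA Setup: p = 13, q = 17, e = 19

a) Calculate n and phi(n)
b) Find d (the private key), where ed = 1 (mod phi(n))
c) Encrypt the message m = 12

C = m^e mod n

Step 1: n = 13 * 17 = 221.
Step 2: phi(n) = (13-1)(17-1) = 12 * 16 = 192.
Step 3: Find d = 19^(-1) mod 192 = 91.
  Verify: 19 * 91 = 1729 = 1 (mod 192).
Step 4: C = 12^19 mod 221 = 181.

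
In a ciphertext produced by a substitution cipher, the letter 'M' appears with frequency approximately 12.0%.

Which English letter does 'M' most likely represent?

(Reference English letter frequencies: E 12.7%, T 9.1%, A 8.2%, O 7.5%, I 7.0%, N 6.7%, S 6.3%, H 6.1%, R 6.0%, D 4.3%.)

Step 1: The observed frequency is 12.0%.
Step 2: Compare with English frequencies:
  E: 12.7% (difference: 0.7%) <-- closest
  T: 9.1% (difference: 2.9%)
  A: 8.2% (difference: 3.8%)
  O: 7.5% (difference: 4.5%)
  I: 7.0% (difference: 5.0%)
  N: 6.7% (difference: 5.3%)
  S: 6.3% (difference: 5.7%)
  H: 6.1% (difference: 5.9%)
  R: 6.0% (difference: 6.0%)
  D: 4.3% (difference: 7.7%)
Step 3: 'M' most likely represents 'E' (frequency 12.7%).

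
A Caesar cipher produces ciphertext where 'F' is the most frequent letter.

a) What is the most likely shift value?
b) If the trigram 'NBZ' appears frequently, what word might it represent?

Step 1: In English, 'E' is the most frequent letter (12.7%).
Step 2: The most frequent ciphertext letter is 'F' (position 5).
Step 3: Shift = (5 - 4) mod 26 = 1.
Step 4: Decrypt 'NBZ' by shifting back 1:
  N -> M
  B -> A
  Z -> Y
Step 5: 'NBZ' decrypts to 'MAY'.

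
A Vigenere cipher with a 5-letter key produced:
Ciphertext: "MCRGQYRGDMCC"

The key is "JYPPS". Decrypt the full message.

Step 1: Key 'JYPPS' has length 5. Extended key: JYPPSJYPPSJY
Step 2: Decrypt each position:
  M(12) - J(9) = 3 = D
  C(2) - Y(24) = 4 = E
  R(17) - P(15) = 2 = C
  G(6) - P(15) = 17 = R
  Q(16) - S(18) = 24 = Y
  Y(24) - J(9) = 15 = P
  R(17) - Y(24) = 19 = T
  G(6) - P(15) = 17 = R
  D(3) - P(15) = 14 = O
  M(12) - S(18) = 20 = U
  C(2) - J(9) = 19 = T
  C(2) - Y(24) = 4 = E
Plaintext: DECRYPTROUTE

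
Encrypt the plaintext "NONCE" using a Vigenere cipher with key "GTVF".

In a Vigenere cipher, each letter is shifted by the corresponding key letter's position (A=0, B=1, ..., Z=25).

Step 1: Repeat key to match plaintext length:
  Plaintext: NONCE
  Key:       GTVFG
Step 2: Encrypt each letter:
  N(13) + G(6) = (13+6) mod 26 = 19 = T
  O(14) + T(19) = (14+19) mod 26 = 7 = H
  N(13) + V(21) = (13+21) mod 26 = 8 = I
  C(2) + F(5) = (2+5) mod 26 = 7 = H
  E(4) + G(6) = (4+6) mod 26 = 10 = K
Ciphertext: THIHK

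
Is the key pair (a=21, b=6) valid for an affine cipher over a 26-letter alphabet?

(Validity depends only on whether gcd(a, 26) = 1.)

Step 1: Compute gcd(21, 26).
Step 2: gcd(21, 26) = 1.
Since gcd = 1, 21 is coprime with 26, so it is a valid key.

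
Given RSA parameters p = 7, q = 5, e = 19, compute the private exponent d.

Step 1: n = 7 * 5 = 35.
Step 2: phi(n) = 6 * 4 = 24.
Step 3: Find d such that 19 * d = 1 (mod 24).
Step 4: d = 19^(-1) mod 24 = 19.
Verification: 19 * 19 = 361 = 15 * 24 + 1.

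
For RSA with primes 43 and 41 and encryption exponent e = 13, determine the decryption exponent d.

Step 1: n = 43 * 41 = 1763.
Step 2: phi(n) = 42 * 40 = 1680.
Step 3: Find d such that 13 * d = 1 (mod 1680).
Step 4: d = 13^(-1) mod 1680 = 517.
Verification: 13 * 517 = 6721 = 4 * 1680 + 1.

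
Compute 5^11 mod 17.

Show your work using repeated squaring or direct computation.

Step 1: Compute 5^11 mod 17 step by step, reducing modulo 17 at each step.
  5^1 mod 17 = 5
  5^2 mod 17 = (5 * 5) mod 17 = 8
  5^3 mod 17 = (8 * 5) mod 17 = 6
  5^4 mod 17 = (6 * 5) mod 17 = 13
  5^5 mod 17 = (13 * 5) mod 17 = 14
  5^6 mod 17 = (14 * 5) mod 17 = 2
  5^7 mod 17 = (2 * 5) mod 17 = 10
  5^8 mod 17 = (10 * 5) mod 17 = 16
  5^9 mod 17 = (16 * 5) mod 17 = 12
  5^10 mod 17 = (12 * 5) mod 17 = 9
  5^11 mod 17 = (9 * 5) mod 17 = 11
Step 2: Result = 11.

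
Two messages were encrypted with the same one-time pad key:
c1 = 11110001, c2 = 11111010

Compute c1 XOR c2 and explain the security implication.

Step 1: c1 XOR c2 = (m1 XOR k) XOR (m2 XOR k).
Step 2: By XOR associativity/commutativity: = m1 XOR m2 XOR k XOR k = m1 XOR m2.
Step 3: 11110001 XOR 11111010 = 00001011 = 11.
Step 4: The key cancels out! An attacker learns m1 XOR m2 = 11, revealing the relationship between plaintexts.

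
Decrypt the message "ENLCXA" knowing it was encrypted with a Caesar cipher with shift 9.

Step 1: Reverse the shift by subtracting 9 from each letter position.
  E (position 4) -> position (4-9) mod 26 = 21 -> V
  N (position 13) -> position (13-9) mod 26 = 4 -> E
  L (position 11) -> position (11-9) mod 26 = 2 -> C
  C (position 2) -> position (2-9) mod 26 = 19 -> T
  X (position 23) -> position (23-9) mod 26 = 14 -> O
  A (position 0) -> position (0-9) mod 26 = 17 -> R
Decrypted message: VECTOR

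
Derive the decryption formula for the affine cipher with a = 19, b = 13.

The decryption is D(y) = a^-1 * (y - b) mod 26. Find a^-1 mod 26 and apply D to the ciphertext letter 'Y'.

Step 1: Find a^-1, the modular inverse of 19 mod 26.
Step 2: We need 19 * a^-1 = 1 (mod 26).
Step 3: 19 * 11 = 209 = 8 * 26 + 1, so a^-1 = 11.
Step 4: D(y) = 11(y - 13) mod 26.
Step 5: Apply to 'Y' (y = 24): D(24) = 11 * (24 - 13) mod 26 = 11 * 11 mod 26 = 17 -> 'R'.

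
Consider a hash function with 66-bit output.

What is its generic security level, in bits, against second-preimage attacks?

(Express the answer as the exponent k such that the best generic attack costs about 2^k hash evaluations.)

Step 1: The hash has a 66-bit output.
Step 2: Second-preimage resistance means: given a specific input x, it should be infeasible to find a different y with h(y) = h(x).
With a 66-bit output, a generic search for a second preimage costs about 2^66 evaluations (each trial matches the fixed target with probability 2^-66).
Step 3: Security level = 66 bits.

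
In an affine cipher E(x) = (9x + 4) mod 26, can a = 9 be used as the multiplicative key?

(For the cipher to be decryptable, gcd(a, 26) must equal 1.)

Step 1: Compute gcd(9, 26).
Step 2: gcd(9, 26) = 1.
Since gcd = 1, 9 is coprime with 26, so it is a valid key.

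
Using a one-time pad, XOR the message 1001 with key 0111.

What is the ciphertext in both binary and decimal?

Step 1: Write out the XOR operation bit by bit:
  Message: 1001
  Key:     0111
  XOR:     1110
Step 2: Convert to decimal: 1110 = 14.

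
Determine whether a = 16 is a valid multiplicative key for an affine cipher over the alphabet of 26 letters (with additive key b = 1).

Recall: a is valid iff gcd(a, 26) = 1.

Step 1: Compute gcd(16, 26).
Step 2: gcd(16, 26) = 2.
Since gcd = 2 != 1, 16 shares a common factor with 26, so it cannot be used.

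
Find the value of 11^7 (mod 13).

Step 1: Compute 11^7 mod 13 step by step, reducing modulo 13 at each step.
  11^1 mod 13 = 11
  11^2 mod 13 = (11 * 11) mod 13 = 4
  11^3 mod 13 = (4 * 11) mod 13 = 5
  11^4 mod 13 = (5 * 11) mod 13 = 3
  11^5 mod 13 = (3 * 11) mod 13 = 7
  11^6 mod 13 = (7 * 11) mod 13 = 12
  11^7 mod 13 = (12 * 11) mod 13 = 2
Step 2: Result = 2.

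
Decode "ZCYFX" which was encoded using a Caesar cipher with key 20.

Step 1: Reverse the shift by subtracting 20 from each letter position.
  Z (position 25) -> position (25-20) mod 26 = 5 -> F
  C (position 2) -> position (2-20) mod 26 = 8 -> I
  Y (position 24) -> position (24-20) mod 26 = 4 -> E
  F (position 5) -> position (5-20) mod 26 = 11 -> L
  X (position 23) -> position (23-20) mod 26 = 3 -> D
Decrypted message: FIELD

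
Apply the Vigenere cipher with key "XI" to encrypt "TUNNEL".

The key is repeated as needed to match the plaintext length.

Step 1: Repeat key to match plaintext length:
  Plaintext: TUNNEL
  Key:       XIXIXI
Step 2: Encrypt each letter:
  T(19) + X(23) = (19+23) mod 26 = 16 = Q
  U(20) + I(8) = (20+8) mod 26 = 2 = C
  N(13) + X(23) = (13+23) mod 26 = 10 = K
  N(13) + I(8) = (13+8) mod 26 = 21 = V
  E(4) + X(23) = (4+23) mod 26 = 1 = B
  L(11) + I(8) = (11+8) mod 26 = 19 = T
Ciphertext: QCKVBT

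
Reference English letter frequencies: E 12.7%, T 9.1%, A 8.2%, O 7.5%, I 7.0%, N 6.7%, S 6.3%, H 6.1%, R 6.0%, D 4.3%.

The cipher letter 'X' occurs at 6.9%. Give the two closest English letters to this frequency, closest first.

Step 1: Observed frequency of 'X' is 6.9%.
Step 2: Compute distances to each reference frequency and sort:
  I (7.0%): difference = 0.1% <-- BEST
  N (6.7%): difference = 0.2% <-- RUNNER-UP
  O (7.5%): difference = 0.6%
  S (6.3%): difference = 0.6%
  H (6.1%): difference = 0.8%
Step 3: Most likely is 'I' (7.0%, diff 0.1%); second most likely is 'N' (6.7%, diff 0.2%).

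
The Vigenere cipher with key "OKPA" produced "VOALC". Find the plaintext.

Step 1: Extend key: OKPAO
Step 2: Decrypt each letter (c - k) mod 26:
  V(21) - O(14) = (21-14) mod 26 = 7 = H
  O(14) - K(10) = (14-10) mod 26 = 4 = E
  A(0) - P(15) = (0-15) mod 26 = 11 = L
  L(11) - A(0) = (11-0) mod 26 = 11 = L
  C(2) - O(14) = (2-14) mod 26 = 14 = O
Plaintext: HELLO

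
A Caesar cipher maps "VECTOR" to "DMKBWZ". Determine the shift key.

Step 1: Compare first letters: V (position 21) -> D (position 3).
Step 2: Shift = (3 - 21) mod 26 = 8.
The shift value is 8.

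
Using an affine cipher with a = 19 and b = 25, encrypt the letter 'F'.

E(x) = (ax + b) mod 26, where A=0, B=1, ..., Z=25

Step 1: Convert 'F' to number: x = 5.
Step 2: E(5) = (19 * 5 + 25) mod 26 = 120 mod 26 = 16.
Step 3: Convert 16 back to letter: Q.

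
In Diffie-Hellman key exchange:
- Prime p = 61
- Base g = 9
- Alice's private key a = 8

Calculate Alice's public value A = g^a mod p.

Step 1: A = g^a mod p = 9^8 mod 61.
  9^1 mod 61 = 9
  9^2 mod 61 = (9 * 9) mod 61 = 20
  9^3 mod 61 = (20 * 9) mod 61 = 58
  9^4 mod 61 = (58 * 9) mod 61 = 34
  9^5 mod 61 = (34 * 9) mod 61 = 1
  9^6 mod 61 = (1 * 9) mod 61 = 9
  9^7 mod 61 = (9 * 9) mod 61 = 20
  9^8 mod 61 = (20 * 9) mod 61 = 58
Result: A = 58.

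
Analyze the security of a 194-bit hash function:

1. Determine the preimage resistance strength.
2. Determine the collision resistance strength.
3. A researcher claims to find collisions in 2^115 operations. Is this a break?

Step 1: Preimage resistance requires brute-force of 2^194 operations.
Step 2: Collision resistance (birthday bound) = 2^(194/2) = 2^97.
Step 3: The claimed attack costs 2^115 operations.
Step 4: Since 2^115 >= 2^97, the claimed attack is no faster than the generic birthday attack, so this does not break collision resistance.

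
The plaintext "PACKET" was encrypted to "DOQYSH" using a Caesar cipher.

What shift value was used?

Step 1: Compare first letters: P (position 15) -> D (position 3).
Step 2: Shift = (3 - 15) mod 26 = 14.
The shift value is 14.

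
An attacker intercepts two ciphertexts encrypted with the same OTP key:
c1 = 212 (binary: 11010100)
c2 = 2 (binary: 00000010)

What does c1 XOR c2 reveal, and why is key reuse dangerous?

Step 1: c1 XOR c2 = (m1 XOR k) XOR (m2 XOR k).
Step 2: By XOR associativity/commutativity: = m1 XOR m2 XOR k XOR k = m1 XOR m2.
Step 3: 11010100 XOR 00000010 = 11010110 = 214.
Step 4: The key cancels out! An attacker learns m1 XOR m2 = 214, revealing the relationship between plaintexts.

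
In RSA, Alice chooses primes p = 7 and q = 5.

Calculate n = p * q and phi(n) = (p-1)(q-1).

Step 1: n = p * q = 7 * 5 = 35.
Step 2: phi(n) = (p-1)(q-1) = 6 * 4 = 24.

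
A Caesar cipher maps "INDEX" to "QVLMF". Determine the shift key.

Step 1: Compare first letters: I (position 8) -> Q (position 16).
Step 2: Shift = (16 - 8) mod 26 = 8.
The shift value is 8.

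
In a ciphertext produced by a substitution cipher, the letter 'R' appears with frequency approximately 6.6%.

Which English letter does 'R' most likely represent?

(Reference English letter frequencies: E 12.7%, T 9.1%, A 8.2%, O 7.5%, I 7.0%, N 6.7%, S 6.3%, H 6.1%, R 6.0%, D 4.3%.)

Step 1: The observed frequency is 6.6%.
Step 2: Compare with English frequencies:
  E: 12.7% (difference: 6.1%)
  T: 9.1% (difference: 2.5%)
  A: 8.2% (difference: 1.6%)
  O: 7.5% (difference: 0.9%)
  I: 7.0% (difference: 0.4%)
  N: 6.7% (difference: 0.1%) <-- closest
  S: 6.3% (difference: 0.3%)
  H: 6.1% (difference: 0.5%)
  R: 6.0% (difference: 0.6%)
  D: 4.3% (difference: 2.3%)
Step 3: 'R' most likely represents 'N' (frequency 6.7%).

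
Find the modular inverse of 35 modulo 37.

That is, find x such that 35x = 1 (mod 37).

Step 1: We need x such that 35 * x = 1 (mod 37).
Step 2: Using the extended Euclidean algorithm or trial:
  35 * 18 = 630 = 17 * 37 + 1.
Step 3: Since 630 mod 37 = 1, the inverse is x = 18.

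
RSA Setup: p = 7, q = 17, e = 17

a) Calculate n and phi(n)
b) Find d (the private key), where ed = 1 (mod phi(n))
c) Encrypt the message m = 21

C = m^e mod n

Step 1: n = 7 * 17 = 119.
Step 2: phi(n) = (7-1)(17-1) = 6 * 16 = 96.
Step 3: Find d = 17^(-1) mod 96 = 17.
  Verify: 17 * 17 = 289 = 1 (mod 96).
Step 4: C = 21^17 mod 119 = 21.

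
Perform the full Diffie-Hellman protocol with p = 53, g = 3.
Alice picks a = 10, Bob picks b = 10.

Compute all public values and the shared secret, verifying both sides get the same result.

Step 1: A = g^a mod p = 3^10 mod 53 = 7.
Step 2: B = g^b mod p = 3^10 mod 53 = 7.
Step 3: Alice computes s = B^a mod p = 7^10 mod 53 = 36.
Step 4: Bob computes s = A^b mod p = 7^10 mod 53 = 36.
Both sides agree: shared secret = 36.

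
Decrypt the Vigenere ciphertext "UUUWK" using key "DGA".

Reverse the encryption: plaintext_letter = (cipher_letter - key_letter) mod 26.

Step 1: Extend key: DGADG
Step 2: Decrypt each letter (c - k) mod 26:
  U(20) - D(3) = (20-3) mod 26 = 17 = R
  U(20) - G(6) = (20-6) mod 26 = 14 = O
  U(20) - A(0) = (20-0) mod 26 = 20 = U
  W(22) - D(3) = (22-3) mod 26 = 19 = T
  K(10) - G(6) = (10-6) mod 26 = 4 = E
Plaintext: ROUTE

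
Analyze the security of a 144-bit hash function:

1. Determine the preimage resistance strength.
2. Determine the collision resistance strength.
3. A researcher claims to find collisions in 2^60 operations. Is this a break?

Step 1: Preimage resistance requires brute-force of 2^144 operations.
Step 2: Collision resistance (birthday bound) = 2^(144/2) = 2^72.
Step 3: The claimed attack costs 2^60 operations.
Step 4: Since 2^60 < 2^72, the claimed attack beats the generic birthday bound, so collision resistance is broken.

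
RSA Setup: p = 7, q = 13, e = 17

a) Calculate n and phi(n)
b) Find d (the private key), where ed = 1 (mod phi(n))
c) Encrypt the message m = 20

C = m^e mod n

Step 1: n = 7 * 13 = 91.
Step 2: phi(n) = (7-1)(13-1) = 6 * 12 = 72.
Step 3: Find d = 17^(-1) mod 72 = 17.
  Verify: 17 * 17 = 289 = 1 (mod 72).
Step 4: C = 20^17 mod 91 = 76.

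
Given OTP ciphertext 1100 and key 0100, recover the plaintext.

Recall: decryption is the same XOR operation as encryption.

Step 1: XOR ciphertext with key:
  Ciphertext: 1100
  Key:        0100
  XOR:        1000
Step 2: Plaintext = 1000 = 8 in decimal.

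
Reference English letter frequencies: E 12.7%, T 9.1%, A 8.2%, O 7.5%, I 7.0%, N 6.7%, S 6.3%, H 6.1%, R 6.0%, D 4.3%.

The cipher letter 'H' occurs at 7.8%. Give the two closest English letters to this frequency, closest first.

Step 1: Observed frequency of 'H' is 7.8%.
Step 2: Compute distances to each reference frequency and sort:
  O (7.5%): difference = 0.3% <-- BEST
  A (8.2%): difference = 0.4% <-- RUNNER-UP
  I (7.0%): difference = 0.8%
  N (6.7%): difference = 1.1%
  T (9.1%): difference = 1.3%
Step 3: Most likely is 'O' (7.5%, diff 0.3%); second most likely is 'A' (8.2%, diff 0.4%).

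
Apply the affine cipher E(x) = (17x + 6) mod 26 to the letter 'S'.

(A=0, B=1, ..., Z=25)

Step 1: Convert 'S' to number: x = 18.
Step 2: E(18) = (17 * 18 + 6) mod 26 = 312 mod 26 = 0.
Step 3: Convert 0 back to letter: A.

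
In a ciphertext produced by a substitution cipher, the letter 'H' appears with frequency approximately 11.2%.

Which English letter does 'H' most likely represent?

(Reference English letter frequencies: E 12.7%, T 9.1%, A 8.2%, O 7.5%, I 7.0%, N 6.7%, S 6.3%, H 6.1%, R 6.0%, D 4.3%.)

Step 1: The observed frequency is 11.2%.
Step 2: Compare with English frequencies:
  E: 12.7% (difference: 1.5%) <-- closest
  T: 9.1% (difference: 2.1%)
  A: 8.2% (difference: 3.0%)
  O: 7.5% (difference: 3.7%)
  I: 7.0% (difference: 4.2%)
  N: 6.7% (difference: 4.5%)
  S: 6.3% (difference: 4.9%)
  H: 6.1% (difference: 5.1%)
  R: 6.0% (difference: 5.2%)
  D: 4.3% (difference: 6.9%)
Step 3: 'H' most likely represents 'E' (frequency 12.7%).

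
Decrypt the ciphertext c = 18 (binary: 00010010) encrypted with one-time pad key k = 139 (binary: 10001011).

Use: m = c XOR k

Step 1: XOR ciphertext with key:
  Ciphertext: 00010010
  Key:        10001011
  XOR:        10011001
Step 2: Plaintext = 10011001 = 153 in decimal.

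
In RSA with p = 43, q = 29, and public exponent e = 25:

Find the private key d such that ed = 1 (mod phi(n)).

Step 1: n = 43 * 29 = 1247.
Step 2: phi(n) = 42 * 28 = 1176.
Step 3: Find d such that 25 * d = 1 (mod 1176).
Step 4: d = 25^(-1) mod 1176 = 1129.
Verification: 25 * 1129 = 28225 = 24 * 1176 + 1.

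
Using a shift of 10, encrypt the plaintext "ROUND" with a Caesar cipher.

Step 1: For each letter, shift forward by 10 positions (mod 26).
  R (position 17) -> position (17+10) mod 26 = 1 -> B
  O (position 14) -> position (14+10) mod 26 = 24 -> Y
  U (position 20) -> position (20+10) mod 26 = 4 -> E
  N (position 13) -> position (13+10) mod 26 = 23 -> X
  D (position 3) -> position (3+10) mod 26 = 13 -> N
Result: BYEXN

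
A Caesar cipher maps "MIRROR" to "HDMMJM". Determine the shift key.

Step 1: Compare first letters: M (position 12) -> H (position 7).
Step 2: Shift = (7 - 12) mod 26 = 21.
The shift value is 21.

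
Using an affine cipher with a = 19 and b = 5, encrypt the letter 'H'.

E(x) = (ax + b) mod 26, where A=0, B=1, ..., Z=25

Step 1: Convert 'H' to number: x = 7.
Step 2: E(7) = (19 * 7 + 5) mod 26 = 138 mod 26 = 8.
Step 3: Convert 8 back to letter: I.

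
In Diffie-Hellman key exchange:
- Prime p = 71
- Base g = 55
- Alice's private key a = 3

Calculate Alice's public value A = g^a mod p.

Step 1: A = g^a mod p = 55^3 mod 71.
  55^1 mod 71 = 55
  55^2 mod 71 = (55 * 55) mod 71 = 43
  55^3 mod 71 = (43 * 55) mod 71 = 22
Result: A = 22.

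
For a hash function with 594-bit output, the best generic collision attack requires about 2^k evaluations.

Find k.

Step 1: The hash has a 594-bit output.
Step 2: Collision resistance means it should be infeasible to find any x != y with h(x) = h(y).
By the birthday bound, a generic collision search succeeds after about sqrt(2^594) = 2^(594/2) = 2^297 evaluations.
Step 3: Security level = 297 bits.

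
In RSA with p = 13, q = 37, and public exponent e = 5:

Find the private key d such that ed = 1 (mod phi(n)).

Step 1: n = 13 * 37 = 481.
Step 2: phi(n) = 12 * 36 = 432.
Step 3: Find d such that 5 * d = 1 (mod 432).
Step 4: d = 5^(-1) mod 432 = 173.
Verification: 5 * 173 = 865 = 2 * 432 + 1.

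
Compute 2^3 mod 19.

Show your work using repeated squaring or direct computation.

Step 1: Compute 2^3 mod 19 step by step, reducing modulo 19 at each step.
  2^1 mod 19 = 2
  2^2 mod 19 = (2 * 2) mod 19 = 4
  2^3 mod 19 = (4 * 2) mod 19 = 8
Step 2: Result = 8.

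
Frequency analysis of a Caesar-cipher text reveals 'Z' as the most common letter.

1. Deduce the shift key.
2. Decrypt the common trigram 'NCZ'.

Step 1: In English, 'E' is the most frequent letter (12.7%).
Step 2: The most frequent ciphertext letter is 'Z' (position 25).
Step 3: Shift = (25 - 4) mod 26 = 21.
Step 4: Decrypt 'NCZ' by shifting back 21:
  N -> S
  C -> H
  Z -> E
Step 5: 'NCZ' decrypts to 'SHE'.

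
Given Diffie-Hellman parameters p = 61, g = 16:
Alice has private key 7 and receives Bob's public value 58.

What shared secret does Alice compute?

Step 1: s = B^a mod p = 58^7 mod 61.
  58^1 mod 61 = 58
  58^2 mod 61 = (58 * 58) mod 61 = 9
  58^3 mod 61 = (9 * 58) mod 61 = 34
  58^4 mod 61 = (34 * 58) mod 61 = 20
  58^5 mod 61 = (20 * 58) mod 61 = 1
  58^6 mod 61 = (1 * 58) mod 61 = 58
  58^7 mod 61 = (58 * 58) mod 61 = 9
Result: shared secret = 9.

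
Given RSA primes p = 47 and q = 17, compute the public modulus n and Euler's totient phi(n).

Step 1: n = p * q = 47 * 17 = 799.
Step 2: phi(n) = (p-1)(q-1) = 46 * 16 = 736.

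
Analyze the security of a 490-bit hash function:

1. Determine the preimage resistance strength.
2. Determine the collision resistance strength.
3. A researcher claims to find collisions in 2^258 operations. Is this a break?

Step 1: Preimage resistance requires brute-force of 2^490 operations.
Step 2: Collision resistance (birthday bound) = 2^(490/2) = 2^245.
Step 3: The claimed attack costs 2^258 operations.
Step 4: Since 2^258 >= 2^245, the claimed attack is no faster than the generic birthday attack, so this does not break collision resistance.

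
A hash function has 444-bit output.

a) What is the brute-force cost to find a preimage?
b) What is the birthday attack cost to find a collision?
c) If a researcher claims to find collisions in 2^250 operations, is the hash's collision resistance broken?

Step 1: Preimage resistance requires brute-force of 2^444 operations.
Step 2: Collision resistance (birthday bound) = 2^(444/2) = 2^222.
Step 3: The claimed attack costs 2^250 operations.
Step 4: Since 2^250 >= 2^222, the claimed attack is no faster than the generic birthday attack, so this does not break collision resistance.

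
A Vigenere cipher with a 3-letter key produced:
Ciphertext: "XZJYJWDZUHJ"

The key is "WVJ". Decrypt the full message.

Step 1: Key 'WVJ' has length 3. Extended key: WVJWVJWVJWV
Step 2: Decrypt each position:
  X(23) - W(22) = 1 = B
  Z(25) - V(21) = 4 = E
  J(9) - J(9) = 0 = A
  Y(24) - W(22) = 2 = C
  J(9) - V(21) = 14 = O
  W(22) - J(9) = 13 = N
  D(3) - W(22) = 7 = H
  Z(25) - V(21) = 4 = E
  U(20) - J(9) = 11 = L
  H(7) - W(22) = 11 = L
  J(9) - V(21) = 14 = O
Plaintext: BEACONHELLO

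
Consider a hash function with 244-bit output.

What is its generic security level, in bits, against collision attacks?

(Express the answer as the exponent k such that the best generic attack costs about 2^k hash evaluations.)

Step 1: The hash has a 244-bit output.
Step 2: Collision resistance means it should be infeasible to find any x != y with h(x) = h(y).
By the birthday bound, a generic collision search succeeds after about sqrt(2^244) = 2^(244/2) = 2^122 evaluations.
Step 3: Security level = 122 bits.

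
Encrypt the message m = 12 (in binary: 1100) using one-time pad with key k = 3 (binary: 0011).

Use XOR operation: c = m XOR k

Step 1: Write out the XOR operation bit by bit:
  Message: 1100
  Key:     0011
  XOR:     1111
Step 2: Convert to decimal: 1111 = 15.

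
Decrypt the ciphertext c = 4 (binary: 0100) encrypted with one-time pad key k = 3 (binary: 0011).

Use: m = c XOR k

Step 1: XOR ciphertext with key:
  Ciphertext: 0100
  Key:        0011
  XOR:        0111
Step 2: Plaintext = 0111 = 7 in decimal.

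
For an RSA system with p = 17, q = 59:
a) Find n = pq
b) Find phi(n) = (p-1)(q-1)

Step 1: n = p * q = 17 * 59 = 1003.
Step 2: phi(n) = (p-1)(q-1) = 16 * 58 = 928.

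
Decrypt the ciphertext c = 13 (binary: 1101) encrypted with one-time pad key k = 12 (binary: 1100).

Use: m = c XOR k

Step 1: XOR ciphertext with key:
  Ciphertext: 1101
  Key:        1100
  XOR:        0001
Step 2: Plaintext = 0001 = 1 in decimal.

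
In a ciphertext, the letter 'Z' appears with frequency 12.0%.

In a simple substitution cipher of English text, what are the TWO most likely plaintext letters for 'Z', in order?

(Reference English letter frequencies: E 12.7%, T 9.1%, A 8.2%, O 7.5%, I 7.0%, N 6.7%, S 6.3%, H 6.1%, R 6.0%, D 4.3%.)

Step 1: Observed frequency of 'Z' is 12.0%.
Step 2: Compute distances to each reference frequency and sort:
  E (12.7%): difference = 0.7% <-- BEST
  T (9.1%): difference = 2.9% <-- RUNNER-UP
  A (8.2%): difference = 3.8%
  O (7.5%): difference = 4.5%
  I (7.0%): difference = 5.0%
Step 3: Most likely is 'E' (12.7%, diff 0.7%); second most likely is 'T' (9.1%, diff 2.9%).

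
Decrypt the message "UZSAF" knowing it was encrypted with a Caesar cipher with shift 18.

Step 1: Reverse the shift by subtracting 18 from each letter position.
  U (position 20) -> position (20-18) mod 26 = 2 -> C
  Z (position 25) -> position (25-18) mod 26 = 7 -> H
  S (position 18) -> position (18-18) mod 26 = 0 -> A
  A (position 0) -> position (0-18) mod 26 = 8 -> I
  F (position 5) -> position (5-18) mod 26 = 13 -> N
Decrypted message: CHAIN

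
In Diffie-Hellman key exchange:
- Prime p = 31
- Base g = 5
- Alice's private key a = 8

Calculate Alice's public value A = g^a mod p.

Step 1: A = g^a mod p = 5^8 mod 31.
  5^1 mod 31 = 5
  5^2 mod 31 = (5 * 5) mod 31 = 25
  5^3 mod 31 = (25 * 5) mod 31 = 1
  5^4 mod 31 = (1 * 5) mod 31 = 5
  5^5 mod 31 = (5 * 5) mod 31 = 25
  5^6 mod 31 = (25 * 5) mod 31 = 1
  5^7 mod 31 = (1 * 5) mod 31 = 5
  5^8 mod 31 = (5 * 5) mod 31 = 25
Result: A = 25.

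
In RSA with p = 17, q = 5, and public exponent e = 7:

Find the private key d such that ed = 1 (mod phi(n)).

Step 1: n = 17 * 5 = 85.
Step 2: phi(n) = 16 * 4 = 64.
Step 3: Find d such that 7 * d = 1 (mod 64).
Step 4: d = 7^(-1) mod 64 = 55.
Verification: 7 * 55 = 385 = 6 * 64 + 1.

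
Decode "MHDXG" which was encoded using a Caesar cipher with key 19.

Step 1: Reverse the shift by subtracting 19 from each letter position.
  M (position 12) -> position (12-19) mod 26 = 19 -> T
  H (position 7) -> position (7-19) mod 26 = 14 -> O
  D (position 3) -> position (3-19) mod 26 = 10 -> K
  X (position 23) -> position (23-19) mod 26 = 4 -> E
  G (position 6) -> position (6-19) mod 26 = 13 -> N
Decrypted message: TOKEN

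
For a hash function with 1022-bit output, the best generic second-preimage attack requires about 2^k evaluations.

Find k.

Step 1: The hash has a 1022-bit output.
Step 2: Second-preimage resistance means: given a specific input x, it should be infeasible to find a different y with h(y) = h(x).
With a 1022-bit output, a generic search for a second preimage costs about 2^1022 evaluations (each trial matches the fixed target with probability 2^-1022).
Step 3: Security level = 1022 bits.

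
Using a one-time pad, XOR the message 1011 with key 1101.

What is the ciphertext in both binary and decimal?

Step 1: Write out the XOR operation bit by bit:
  Message: 1011
  Key:     1101
  XOR:     0110
Step 2: Convert to decimal: 0110 = 6.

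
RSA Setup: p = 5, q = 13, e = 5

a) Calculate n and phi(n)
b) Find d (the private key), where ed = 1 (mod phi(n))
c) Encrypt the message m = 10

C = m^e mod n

Step 1: n = 5 * 13 = 65.
Step 2: phi(n) = (5-1)(13-1) = 4 * 12 = 48.
Step 3: Find d = 5^(-1) mod 48 = 29.
  Verify: 5 * 29 = 145 = 1 (mod 48).
Step 4: C = 10^5 mod 65 = 30.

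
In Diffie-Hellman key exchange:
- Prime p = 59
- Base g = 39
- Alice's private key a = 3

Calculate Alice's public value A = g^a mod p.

Step 1: A = g^a mod p = 39^3 mod 59.
  39^1 mod 59 = 39
  39^2 mod 59 = (39 * 39) mod 59 = 46
  39^3 mod 59 = (46 * 39) mod 59 = 24
Result: A = 24.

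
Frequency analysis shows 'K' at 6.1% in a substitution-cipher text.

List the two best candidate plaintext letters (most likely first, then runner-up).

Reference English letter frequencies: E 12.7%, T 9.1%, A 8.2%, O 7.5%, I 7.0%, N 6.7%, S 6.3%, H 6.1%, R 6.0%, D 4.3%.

Step 1: Observed frequency of 'K' is 6.1%.
Step 2: Compute distances to each reference frequency and sort:
  H (6.1%): difference = 0.0% <-- BEST
  R (6.0%): difference = 0.1% <-- RUNNER-UP
  S (6.3%): difference = 0.2%
  N (6.7%): difference = 0.6%
  I (7.0%): difference = 0.9%
Step 3: Most likely is 'H' (6.1%, diff 0.0%); second most likely is 'R' (6.0%, diff 0.1%).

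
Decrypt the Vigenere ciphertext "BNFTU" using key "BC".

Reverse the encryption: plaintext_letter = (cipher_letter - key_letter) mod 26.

Step 1: Extend key: BCBCB
Step 2: Decrypt each letter (c - k) mod 26:
  B(1) - B(1) = (1-1) mod 26 = 0 = A
  N(13) - C(2) = (13-2) mod 26 = 11 = L
  F(5) - B(1) = (5-1) mod 26 = 4 = E
  T(19) - C(2) = (19-2) mod 26 = 17 = R
  U(20) - B(1) = (20-1) mod 26 = 19 = T
Plaintext: ALERT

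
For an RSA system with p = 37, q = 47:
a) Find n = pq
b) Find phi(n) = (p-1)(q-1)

Step 1: n = p * q = 37 * 47 = 1739.
Step 2: phi(n) = (p-1)(q-1) = 36 * 46 = 1656.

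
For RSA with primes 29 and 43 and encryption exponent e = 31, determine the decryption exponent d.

Step 1: n = 29 * 43 = 1247.
Step 2: phi(n) = 28 * 42 = 1176.
Step 3: Find d such that 31 * d = 1 (mod 1176).
Step 4: d = 31^(-1) mod 1176 = 607.
Verification: 31 * 607 = 18817 = 16 * 1176 + 1.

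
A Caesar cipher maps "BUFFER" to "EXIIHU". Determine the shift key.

Step 1: Compare first letters: B (position 1) -> E (position 4).
Step 2: Shift = (4 - 1) mod 26 = 3.
The shift value is 3.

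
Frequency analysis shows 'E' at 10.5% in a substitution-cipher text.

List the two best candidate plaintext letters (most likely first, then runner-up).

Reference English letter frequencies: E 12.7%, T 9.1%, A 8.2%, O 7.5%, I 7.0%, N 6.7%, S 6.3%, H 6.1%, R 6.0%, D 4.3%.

Step 1: Observed frequency of 'E' is 10.5%.
Step 2: Compute distances to each reference frequency and sort:
  T (9.1%): difference = 1.4% <-- BEST
  E (12.7%): difference = 2.2% <-- RUNNER-UP
  A (8.2%): difference = 2.3%
  O (7.5%): difference = 3.0%
  I (7.0%): difference = 3.5%
Step 3: Most likely is 'T' (9.1%, diff 1.4%); second most likely is 'E' (12.7%, diff 2.2%).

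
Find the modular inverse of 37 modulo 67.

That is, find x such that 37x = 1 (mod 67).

Step 1: We need x such that 37 * x = 1 (mod 67).
Step 2: Using the extended Euclidean algorithm or trial:
  37 * 29 = 1073 = 16 * 67 + 1.
Step 3: Since 1073 mod 67 = 1, the inverse is x = 29.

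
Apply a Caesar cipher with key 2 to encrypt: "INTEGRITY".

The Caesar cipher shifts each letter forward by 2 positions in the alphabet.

Step 1: For each letter, shift forward by 2 positions (mod 26).
  I (position 8) -> position (8+2) mod 26 = 10 -> K
  N (position 13) -> position (13+2) mod 26 = 15 -> P
  T (position 19) -> position (19+2) mod 26 = 21 -> V
  E (position 4) -> position (4+2) mod 26 = 6 -> G
  G (position 6) -> position (6+2) mod 26 = 8 -> I
  R (position 17) -> position (17+2) mod 26 = 19 -> T
  I (position 8) -> position (8+2) mod 26 = 10 -> K
  T (position 19) -> position (19+2) mod 26 = 21 -> V
  Y (position 24) -> position (24+2) mod 26 = 0 -> A
Result: KPVGITKVA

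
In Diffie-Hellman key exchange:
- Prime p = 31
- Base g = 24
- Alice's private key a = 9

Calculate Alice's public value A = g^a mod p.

Step 1: A = g^a mod p = 24^9 mod 31.
  24^1 mod 31 = 24
  24^2 mod 31 = (24 * 24) mod 31 = 18
  24^3 mod 31 = (18 * 24) mod 31 = 29
  24^4 mod 31 = (29 * 24) mod 31 = 14
  24^5 mod 31 = (14 * 24) mod 31 = 26
  24^6 mod 31 = (26 * 24) mod 31 = 4
  24^7 mod 31 = (4 * 24) mod 31 = 3
  24^8 mod 31 = (3 * 24) mod 31 = 10
  24^9 mod 31 = (10 * 24) mod 31 = 23
Result: A = 23.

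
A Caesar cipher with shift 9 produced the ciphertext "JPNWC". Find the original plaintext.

Step 1: Reverse the shift by subtracting 9 from each letter position.
  J (position 9) -> position (9-9) mod 26 = 0 -> A
  P (position 15) -> position (15-9) mod 26 = 6 -> G
  N (position 13) -> position (13-9) mod 26 = 4 -> E
  W (position 22) -> position (22-9) mod 26 = 13 -> N
  C (position 2) -> position (2-9) mod 26 = 19 -> T
Decrypted message: AGENT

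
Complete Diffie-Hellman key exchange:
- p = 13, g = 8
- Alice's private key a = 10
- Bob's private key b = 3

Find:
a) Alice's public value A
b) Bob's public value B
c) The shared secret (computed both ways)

Step 1: A = g^a mod p = 8^10 mod 13 = 12.
Step 2: B = g^b mod p = 8^3 mod 13 = 5.
Step 3: Alice computes s = B^a mod p = 5^10 mod 13 = 12.
Step 4: Bob computes s = A^b mod p = 12^3 mod 13 = 12.
Both sides agree: shared secret = 12.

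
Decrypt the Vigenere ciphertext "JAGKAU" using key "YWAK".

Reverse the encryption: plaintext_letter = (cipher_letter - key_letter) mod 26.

Step 1: Extend key: YWAKYW
Step 2: Decrypt each letter (c - k) mod 26:
  J(9) - Y(24) = (9-24) mod 26 = 11 = L
  A(0) - W(22) = (0-22) mod 26 = 4 = E
  G(6) - A(0) = (6-0) mod 26 = 6 = G
  K(10) - K(10) = (10-10) mod 26 = 0 = A
  A(0) - Y(24) = (0-24) mod 26 = 2 = C
  U(20) - W(22) = (20-22) mod 26 = 24 = Y
Plaintext: LEGACY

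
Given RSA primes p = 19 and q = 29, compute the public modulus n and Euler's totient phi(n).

Step 1: n = p * q = 19 * 29 = 551.
Step 2: phi(n) = (p-1)(q-1) = 18 * 28 = 504.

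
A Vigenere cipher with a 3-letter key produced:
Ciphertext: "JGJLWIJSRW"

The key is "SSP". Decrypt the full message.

Step 1: Key 'SSP' has length 3. Extended key: SSPSSPSSPS
Step 2: Decrypt each position:
  J(9) - S(18) = 17 = R
  G(6) - S(18) = 14 = O
  J(9) - P(15) = 20 = U
  L(11) - S(18) = 19 = T
  W(22) - S(18) = 4 = E
  I(8) - P(15) = 19 = T
  J(9) - S(18) = 17 = R
  S(18) - S(18) = 0 = A
  R(17) - P(15) = 2 = C
  W(22) - S(18) = 4 = E
Plaintext: ROUTETRACE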